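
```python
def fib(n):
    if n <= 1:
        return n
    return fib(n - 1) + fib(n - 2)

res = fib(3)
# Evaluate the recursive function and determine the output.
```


fib(3)
= fib(2) + fib(1)
Computing bottom-up: fib(0)=0, fib(1)=1, fib(2)=1, fib(3)=2
= 2


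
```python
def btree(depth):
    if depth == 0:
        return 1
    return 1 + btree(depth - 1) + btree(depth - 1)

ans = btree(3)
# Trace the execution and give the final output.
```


btree(3)
= 1 + btree(2) + btree(2)
= 1 + 2 * btree(2)
btree(k) = 2^(k+1) - 1
btree(0) = 1
btree(1) = 3
btree(2) = 7
btree(3) = 15
btree(3) = 2^4 - 1 = 15


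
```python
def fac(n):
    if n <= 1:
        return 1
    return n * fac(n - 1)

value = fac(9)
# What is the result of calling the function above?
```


fac(9)
= 9 * fac(8)
= 9 * 8 * fac(7)
= 9 * 8 * 7 * fac(6)
= 9 * 8 * 7 * 6 * fac(5)
= 9 * 8 * 7 * 6 * 5 * fac(4)
= 9 * 8 * 7 * 6 * 5 * 4 * fac(3)
= 9 * 8 * 7 * 6 * 5 * 4 * 3 * fac(2)
= 9 * 8 * 7 * 6 * 5 * 4 * 3 * 2 * fac(1)
= 9 * 8 * 7 * 6 * 5 * 4 * 3 * 2 * 1
= 362880


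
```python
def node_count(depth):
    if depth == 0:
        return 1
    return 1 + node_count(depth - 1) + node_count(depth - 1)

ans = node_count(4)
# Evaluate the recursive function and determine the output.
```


node_count(4)
= 1 + node_count(3) + node_count(3)
= 1 + 2 * node_count(3)
node_count(k) = 2^(k+1) - 1
node_count(0) = 1
node_count(1) = 3
node_count(2) = 7
node_count(3) = 15
node_count(4) = 31
node_count(4) = 2^5 - 1 = 31


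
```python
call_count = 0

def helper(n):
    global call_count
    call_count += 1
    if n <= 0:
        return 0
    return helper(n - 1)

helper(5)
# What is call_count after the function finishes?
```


helper(5) calls helper(4) calls ... calls helper(0)
Total calls: 5 + 1 (for base case) = 6


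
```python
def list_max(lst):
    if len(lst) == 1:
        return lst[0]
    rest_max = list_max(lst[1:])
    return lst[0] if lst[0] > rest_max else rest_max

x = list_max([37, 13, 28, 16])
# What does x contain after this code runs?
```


list_max([37, 13, 28, 16])
= compare 37 with list_max([13, 28, 16])
= compare 13 with list_max([28, 16])
= compare 28 with list_max([16])
Base: list_max([16]) = 16
compare 28 with 16: max = 28
compare 13 with 28: max = 28
compare 37 with 28: max = 37
= 37


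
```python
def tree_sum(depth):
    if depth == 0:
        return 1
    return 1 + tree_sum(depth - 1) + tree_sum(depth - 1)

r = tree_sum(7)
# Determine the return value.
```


tree_sum(7)
= 1 + tree_sum(6) + tree_sum(6)
= 1 + 2 * tree_sum(6)
tree_sum(k) = 2^(k+1) - 1
tree_sum(0) = 1
tree_sum(1) = 3
tree_sum(2) = 7
tree_sum(3) = 15
tree_sum(4) = 31
tree_sum(7) = 2^8 - 1 = 255


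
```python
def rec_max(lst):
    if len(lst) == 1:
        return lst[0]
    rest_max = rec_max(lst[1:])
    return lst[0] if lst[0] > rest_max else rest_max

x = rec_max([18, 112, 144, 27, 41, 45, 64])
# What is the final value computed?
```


rec_max([18, 112, 144, 27, 41, 45, 64])
= compare 18 with rec_max([112, 144, 27, 41, 45, 64])
= compare 112 with rec_max([144, 27, 41, 45, 64])
= compare 144 with rec_max([27, 41, 45, 64])
= compare 27 with rec_max([41, 45, 64])
= compare 41 with rec_max([45, 64])
= compare 45 with rec_max([64])
Base: rec_max([64]) = 64
compare 45 with 64: max = 64
compare 41 with 64: max = 64
compare 27 with 64: max = 64
compare 144 with 64: max = 144
compare 112 with 144: max = 144
compare 18 with 144: max = 144
= 144


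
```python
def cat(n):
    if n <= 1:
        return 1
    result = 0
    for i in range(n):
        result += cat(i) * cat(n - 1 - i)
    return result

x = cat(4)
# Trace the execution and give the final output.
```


cat(4)
= sum of cat(i) * cat(4-1-i) for i in 0..3
First compute sub-values bottom-up:
  cat(0) = 1, cat(1) = 1
  cat(2) = 1*1 + 1*1 = 2
  cat(3) = 1*2 + 1*1 + 2*1 = 5
Now cat(4):
  cat(0)*cat(3) = 1*5 = 5
  cat(1)*cat(2) = 1*2 = 2
  cat(2)*cat(1) = 2*1 = 2
  cat(3)*cat(0) = 5*1 = 5
= 5 + 2 + 2 + 5
= 14


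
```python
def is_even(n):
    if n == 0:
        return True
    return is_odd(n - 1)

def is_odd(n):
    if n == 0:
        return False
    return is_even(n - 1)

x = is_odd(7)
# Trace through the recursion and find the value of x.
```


is_odd(7)
= is_even(6)
= is_odd(5)
= is_even(4)
= is_odd(3)
= is_even(2)
= is_odd(1)
= is_even(0)
n == 0: return True
= True


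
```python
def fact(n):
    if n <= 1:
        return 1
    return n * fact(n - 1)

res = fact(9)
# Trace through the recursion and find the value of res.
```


fact(9)
= 9 * fact(8)
= 9 * 8 * fact(7)
= 9 * 8 * 7 * fact(6)
= 9 * 8 * 7 * 6 * fact(5)
= 9 * 8 * 7 * 6 * 5 * fact(4)
= 9 * 8 * 7 * 6 * 5 * 4 * fact(3)
= 9 * 8 * 7 * 6 * 5 * 4 * 3 * fact(2)
= 9 * 8 * 7 * 6 * 5 * 4 * 3 * 2 * fact(1)
= 9 * 8 * 7 * 6 * 5 * 4 * 3 * 2 * 1
= 362880


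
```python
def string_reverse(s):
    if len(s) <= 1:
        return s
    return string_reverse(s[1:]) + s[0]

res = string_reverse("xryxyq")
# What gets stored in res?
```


string_reverse("xryxyq")
= string_reverse("ryxyq") + "x"
= string_reverse("yxyq") + "r" + "x"
= string_reverse("xyq") + "y" + "r" + "x"
= string_reverse("yq") + "x" + "y" + "r" + "x"
= string_reverse("q") + "y" + "x" + "y" + "r" + "x"
= "q" + "y" + "x" + "y" + "r" + "x"
= "qyxyrx"


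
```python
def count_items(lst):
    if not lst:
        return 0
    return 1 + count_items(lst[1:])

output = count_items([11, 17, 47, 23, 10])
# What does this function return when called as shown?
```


count_items([11, 17, 47, 23, 10])
= 1 + count_items([17, 47, 23, 10])
= 1 + 1 + count_items([47, 23, 10])
= 1 + 1 + 1 + count_items([23, 10])
= 1 + 1 + 1 + 1 + count_items([10])
= 1 + 1 + 1 + 1 + 1 + count_items([])
= 1 + 1 + 1 + 1 + 1 + 0
= 5


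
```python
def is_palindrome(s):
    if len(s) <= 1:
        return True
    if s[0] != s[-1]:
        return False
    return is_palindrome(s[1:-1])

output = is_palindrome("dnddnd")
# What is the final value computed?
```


is_palindrome("dnddnd")
"dnddnd": s[0]='d' == s[-1]='d' -> is_palindrome("nddn")
"nddn": s[0]='n' == s[-1]='n' -> is_palindrome("dd")
"dd": s[0]='d' == s[-1]='d' -> is_palindrome("")
"": len <= 1 -> True
= True


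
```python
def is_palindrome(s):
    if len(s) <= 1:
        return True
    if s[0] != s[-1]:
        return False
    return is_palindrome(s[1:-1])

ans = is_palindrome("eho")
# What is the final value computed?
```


is_palindrome("eho")
"eho": s[0]='e' != s[-1]='o' -> False
= False


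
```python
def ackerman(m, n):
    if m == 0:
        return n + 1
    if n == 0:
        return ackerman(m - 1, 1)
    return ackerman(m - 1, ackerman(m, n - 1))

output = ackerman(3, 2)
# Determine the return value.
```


ackerman(3, 2)
= ackerman(2, ackerman(3, 1))
First compute ackerman(3, 1) = 13
= ackerman(2, 13)
= 29


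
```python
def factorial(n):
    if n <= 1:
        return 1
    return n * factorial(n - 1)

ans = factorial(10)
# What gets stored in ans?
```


factorial(10)
= 10 * factorial(9)
= 10 * 9 * factorial(8)
= 10 * 9 * 8 * factorial(7)
= 10 * 9 * 8 * 7 * factorial(6)
= 10 * 9 * 8 * 7 * 6 * factorial(5)
= 10 * 9 * 8 * 7 * 6 * 5 * factorial(4)
= 10 * 9 * 8 * 7 * 6 * 5 * 4 * factorial(3)
= 10 * 9 * 8 * 7 * 6 * 5 * 4 * 3 * factorial(2)
= 10 * 9 * 8 * 7 * 6 * 5 * 4 * 3 * 2 * factorial(1)
= 10 * 9 * 8 * 7 * 6 * 5 * 4 * 3 * 2 * 1
= 3628800


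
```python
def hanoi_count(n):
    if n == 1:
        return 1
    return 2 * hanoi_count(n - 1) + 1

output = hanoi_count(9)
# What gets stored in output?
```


hanoi_count(9)
= 2 * hanoi_count(8) + 1
= 2 * (2 * hanoi_count(7) + 1) + 1
= 2 * (2 * (2 * hanoi_count(6) + 1) + 1) + 1
= 2 * (2 * (2 * (2 * hanoi_count(5) + 1) + 1) + 1) + 1
= 2 * (2 * (2 * (2 * (2 * hanoi_count(4) + 1) + 1) + 1) + 1) + 1
= 2 * (2 * (2 * (2 * (2 * (2 * hanoi_count(3) + 1) + 1) + 1) + 1) + 1) + 1
= 2 * (2 * (2 * (2 * (2 * (2 * (2 * hanoi_count(2) + 1) + 1) + 1) + 1) + 1) + 1) + 1
= 2 * (2 * (2 * (2 * (2 * (2 * (2 * (2 * hanoi_count(1) + 1) + 1) + 1) + 1) + 1) + 1) + 1) + 1
Now compute bottom-up:
hanoi_count(1) = 1
hanoi_count(2) = 2 * 1 + 1 = 3
hanoi_count(3) = 2 * 3 + 1 = 7
hanoi_count(4) = 2 * 7 + 1 = 15
hanoi_count(5) = 2 * 15 + 1 = 31
hanoi_count(6) = 2 * 31 + 1 = 63
hanoi_count(7) = 2 * 63 + 1 = 127
hanoi_count(8) = 2 * 127 + 1 = 255
hanoi_count(9) = 2 * 255 + 1 = 511
= 511


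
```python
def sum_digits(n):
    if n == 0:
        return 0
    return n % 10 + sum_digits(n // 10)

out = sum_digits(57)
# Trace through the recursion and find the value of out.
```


sum_digits(57)
= 7 + sum_digits(5)
= 7 + 5 + sum_digits(0)
= 7 + 5 + 0
= 12


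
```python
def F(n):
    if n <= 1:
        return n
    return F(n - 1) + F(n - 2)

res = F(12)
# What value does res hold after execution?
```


F(12)
= F(11) + F(10)
= (F(10) + F(9)) + F(10)
Computing bottom-up: F(0)=0, F(1)=1, F(2)=1, F(3)=2, F(4)=3, F(5)=5, F(6)=8, F(7)=13, F(8)=21, F(9)=34, F(10)=55, F(11)=89, F(12)=144
= 144


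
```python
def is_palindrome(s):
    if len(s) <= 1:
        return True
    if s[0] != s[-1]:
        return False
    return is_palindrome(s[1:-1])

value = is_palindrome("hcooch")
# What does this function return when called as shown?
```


is_palindrome("hcooch")
"hcooch": s[0]='h' == s[-1]='h' -> is_palindrome("cooc")
"cooc": s[0]='c' == s[-1]='c' -> is_palindrome("oo")
"oo": s[0]='o' == s[-1]='o' -> is_palindrome("")
"": len <= 1 -> True
= True


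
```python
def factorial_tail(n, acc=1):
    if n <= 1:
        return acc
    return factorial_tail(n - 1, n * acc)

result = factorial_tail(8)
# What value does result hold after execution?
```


factorial_tail(8, 1)
= factorial_tail(7, 8 * 1) = factorial_tail(7, 8)
= factorial_tail(6, 7 * 8) = factorial_tail(6, 56)
= factorial_tail(5, 6 * 56) = factorial_tail(5, 336)
= factorial_tail(4, 5 * 336) = factorial_tail(4, 1680)
= factorial_tail(3, 4 * 1680) = factorial_tail(3, 6720)
= factorial_tail(2, 3 * 6720) = factorial_tail(2, 20160)
= factorial_tail(1, 2 * 20160) = factorial_tail(1, 40320)
n <= 1, return acc = 40320


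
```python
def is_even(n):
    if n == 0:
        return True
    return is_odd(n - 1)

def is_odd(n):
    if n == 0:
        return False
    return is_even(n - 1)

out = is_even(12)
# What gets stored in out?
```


is_even(12)
= is_odd(11)
= is_even(10)
= is_odd(9)
= is_even(8)
= is_odd(7)
= is_even(6)
= is_odd(5)
= is_even(4)
= is_odd(3)
= is_even(2)
= is_odd(1)
= is_even(0)
n == 0: return True
= True


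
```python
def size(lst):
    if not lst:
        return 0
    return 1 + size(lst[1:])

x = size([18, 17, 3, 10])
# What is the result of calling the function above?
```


size([18, 17, 3, 10])
= 1 + size([17, 3, 10])
= 1 + 1 + size([3, 10])
= 1 + 1 + 1 + size([10])
= 1 + 1 + 1 + 1 + size([])
= 1 + 1 + 1 + 1 + 0
= 4


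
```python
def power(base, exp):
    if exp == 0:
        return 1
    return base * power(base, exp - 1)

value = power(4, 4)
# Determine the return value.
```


power(4, 4)
= 4 * power(4, 3)
= 4 * 4 * power(4, 2)
= 4 * 4 * 4 * power(4, 1)
= 4 * 4 * 4 * 4 * power(4, 0)
= 4 * 4 * 4 * 4 * 1
= 256


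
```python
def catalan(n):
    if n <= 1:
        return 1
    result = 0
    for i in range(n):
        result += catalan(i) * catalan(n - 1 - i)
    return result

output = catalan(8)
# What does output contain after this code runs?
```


catalan(8)
= sum of catalan(i) * catalan(8-1-i) for i in 0..7
First compute sub-values bottom-up:
  catalan(0) = 1, catalan(1) = 1
  catalan(2) = 1*1 + 1*1 = 2
  catalan(3) = 1*2 + 1*1 + 2*1 = 5
  catalan(4) = 1*5 + 1*2 + 2*1 + 5*1 = 14
  catalan(5) = 1*14 + 1*5 + 2*2 + 5*1 + 14*1 = 42
  catalan(6) = 1*42 + 1*14 + 2*5 + 5*2 + 14*1 + 42*1 = 132
  catalan(7) = 1*132 + 1*42 + 2*14 + 5*5 + 14*2 + 42*1 + 132*1 = 429
Now catalan(8):
  catalan(0)*catalan(7) = 1*429 = 429
  catalan(1)*catalan(6) = 1*132 = 132
  catalan(2)*catalan(5) = 2*42 = 84
  catalan(3)*catalan(4) = 5*14 = 70
  catalan(4)*catalan(3) = 14*5 = 70
  catalan(5)*catalan(2) = 42*2 = 84
  catalan(6)*catalan(1) = 132*1 = 132
  catalan(7)*catalan(0) = 429*1 = 429
= 429 + 132 + 84 + 70 + 70 + 84 + 132 + 429
= 1430


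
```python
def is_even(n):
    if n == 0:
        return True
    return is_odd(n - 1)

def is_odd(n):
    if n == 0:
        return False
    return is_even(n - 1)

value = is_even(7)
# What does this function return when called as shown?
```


is_even(7)
= is_odd(6)
= is_even(5)
= is_odd(4)
= is_even(3)
= is_odd(2)
= is_even(1)
= is_odd(0)
n == 0: return False
= False


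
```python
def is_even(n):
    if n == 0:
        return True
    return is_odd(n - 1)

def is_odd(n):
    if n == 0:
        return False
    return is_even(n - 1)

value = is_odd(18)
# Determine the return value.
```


is_odd(18)
= is_even(17)
= is_odd(16)
= is_even(15)
= is_odd(14)
= is_even(13)
= is_odd(12)
= is_even(11)
= is_odd(10)
= is_even(9)
= is_odd(8)
= is_even(7)
= is_odd(6)
= is_even(5)
= is_odd(4)
= is_even(3)
= is_odd(2)
= is_even(1)
= is_odd(0)
n == 0: return False
= False


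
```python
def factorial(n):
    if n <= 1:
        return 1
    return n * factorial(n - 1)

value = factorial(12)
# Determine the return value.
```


factorial(12)
= 12 * factorial(11)
= 12 * 11 * factorial(10)
= 12 * 11 * 10 * factorial(9)
= 12 * 11 * 10 * 9 * factorial(8)
= 12 * 11 * 10 * 9 * 8 * factorial(7)
= 12 * 11 * 10 * 9 * 8 * 7 * factorial(6)
= 12 * 11 * 10 * 9 * 8 * 7 * 6 * factorial(5)
= 12 * 11 * 10 * 9 * 8 * 7 * 6 * 5 * factorial(4)
= 12 * 11 * 10 * 9 * 8 * 7 * 6 * 5 * 4 * factorial(3)
= 12 * 11 * 10 * 9 * 8 * 7 * 6 * 5 * 4 * 3 * factorial(2)
= 12 * 11 * 10 * 9 * 8 * 7 * 6 * 5 * 4 * 3 * 2 * factorial(1)
= 12 * 11 * 10 * 9 * 8 * 7 * 6 * 5 * 4 * 3 * 2 * 1
= 479001600


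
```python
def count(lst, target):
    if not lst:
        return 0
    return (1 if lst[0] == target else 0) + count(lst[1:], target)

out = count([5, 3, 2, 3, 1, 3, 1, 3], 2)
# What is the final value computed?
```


count([5, 3, 2, 3, 1, 3, 1, 3], 2)
lst[0]=5 != 2: 0 + count([3, 2, 3, 1, 3, 1, 3], 2)
lst[0]=3 != 2: 0 + count([2, 3, 1, 3, 1, 3], 2)
lst[0]=2 == 2: 1 + count([3, 1, 3, 1, 3], 2)
lst[0]=3 != 2: 0 + count([1, 3, 1, 3], 2)
lst[0]=1 != 2: 0 + count([3, 1, 3], 2)
lst[0]=3 != 2: 0 + count([1, 3], 2)
lst[0]=1 != 2: 0 + count([3], 2)
lst[0]=3 != 2: 0 + count([], 2)
= 1


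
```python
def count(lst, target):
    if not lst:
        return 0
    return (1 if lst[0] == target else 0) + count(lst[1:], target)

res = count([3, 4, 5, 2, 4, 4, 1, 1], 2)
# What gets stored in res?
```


count([3, 4, 5, 2, 4, 4, 1, 1], 2)
lst[0]=3 != 2: 0 + count([4, 5, 2, 4, 4, 1, 1], 2)
lst[0]=4 != 2: 0 + count([5, 2, 4, 4, 1, 1], 2)
lst[0]=5 != 2: 0 + count([2, 4, 4, 1, 1], 2)
lst[0]=2 == 2: 1 + count([4, 4, 1, 1], 2)
lst[0]=4 != 2: 0 + count([4, 1, 1], 2)
lst[0]=4 != 2: 0 + count([1, 1], 2)
lst[0]=1 != 2: 0 + count([1], 2)
lst[0]=1 != 2: 0 + count([], 2)
= 1


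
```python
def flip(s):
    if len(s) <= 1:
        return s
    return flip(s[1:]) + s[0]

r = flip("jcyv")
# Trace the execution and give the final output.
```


flip("jcyv")
= flip("cyv") + "j"
= flip("yv") + "c" + "j"
= flip("v") + "y" + "c" + "j"
= "v" + "y" + "c" + "j"
= "vycj"


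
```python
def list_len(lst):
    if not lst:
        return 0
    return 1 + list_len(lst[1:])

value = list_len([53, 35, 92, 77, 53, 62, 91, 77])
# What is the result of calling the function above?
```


list_len([53, 35, 92, 77, 53, 62, 91, 77])
= 1 + list_len([35, 92, 77, 53, 62, 91, 77])
= 1 + 1 + list_len([92, 77, 53, 62, 91, 77])
= 1 + 1 + 1 + list_len([77, 53, 62, 91, 77])
= 1 + 1 + 1 + 1 + list_len([53, 62, 91, 77])
= 1 + 1 + 1 + 1 + 1 + list_len([62, 91, 77])
= 1 + 1 + 1 + 1 + 1 + 1 + list_len([91, 77])
= 1 + 1 + 1 + 1 + 1 + 1 + 1 + list_len([77])
= 1 + 1 + 1 + 1 + 1 + 1 + 1 + 1 + list_len([])
= 1 + 1 + 1 + 1 + 1 + 1 + 1 + 1 + 0
= 8


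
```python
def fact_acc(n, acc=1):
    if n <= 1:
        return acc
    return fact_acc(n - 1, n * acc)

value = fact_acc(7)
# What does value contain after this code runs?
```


fact_acc(7, 1)
= fact_acc(6, 7 * 1) = fact_acc(6, 7)
= fact_acc(5, 6 * 7) = fact_acc(5, 42)
= fact_acc(4, 5 * 42) = fact_acc(4, 210)
= fact_acc(3, 4 * 210) = fact_acc(3, 840)
= fact_acc(2, 3 * 840) = fact_acc(2, 2520)
= fact_acc(1, 2 * 2520) = fact_acc(1, 5040)
n <= 1, return acc = 5040


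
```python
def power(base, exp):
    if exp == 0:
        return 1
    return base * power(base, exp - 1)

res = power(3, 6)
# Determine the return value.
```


power(3, 6)
= 3 * power(3, 5)
= 3 * 3 * power(3, 4)
= 3 * 3 * 3 * power(3, 3)
= 3 * 3 * 3 * 3 * power(3, 2)
= 3 * 3 * 3 * 3 * 3 * power(3, 1)
= 3 * 3 * 3 * 3 * 3 * 3 * power(3, 0)
= 3 * 3 * 3 * 3 * 3 * 3 * 1
= 729


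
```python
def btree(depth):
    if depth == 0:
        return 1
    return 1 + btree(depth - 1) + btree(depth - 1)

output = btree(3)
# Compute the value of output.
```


btree(3)
= 1 + btree(2) + btree(2)
= 1 + 2 * btree(2)
btree(k) = 2^(k+1) - 1
btree(0) = 1
btree(1) = 3
btree(2) = 7
btree(3) = 15
btree(3) = 2^4 - 1 = 15


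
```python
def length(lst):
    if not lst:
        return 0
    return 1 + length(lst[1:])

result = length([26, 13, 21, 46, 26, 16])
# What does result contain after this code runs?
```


length([26, 13, 21, 46, 26, 16])
= 1 + length([13, 21, 46, 26, 16])
= 1 + 1 + length([21, 46, 26, 16])
= 1 + 1 + 1 + length([46, 26, 16])
= 1 + 1 + 1 + 1 + length([26, 16])
= 1 + 1 + 1 + 1 + 1 + length([16])
= 1 + 1 + 1 + 1 + 1 + 1 + length([])
= 1 + 1 + 1 + 1 + 1 + 1 + 0
= 6


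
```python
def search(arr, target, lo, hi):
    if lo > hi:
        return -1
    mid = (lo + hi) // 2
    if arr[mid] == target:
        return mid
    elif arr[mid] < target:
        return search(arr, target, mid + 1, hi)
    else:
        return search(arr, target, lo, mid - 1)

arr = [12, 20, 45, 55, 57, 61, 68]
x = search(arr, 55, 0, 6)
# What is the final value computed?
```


search(arr, 55, 0, 6)
lo=0, hi=6, mid=3, arr[mid]=55
arr[3] == 55, found at index 3
= 3


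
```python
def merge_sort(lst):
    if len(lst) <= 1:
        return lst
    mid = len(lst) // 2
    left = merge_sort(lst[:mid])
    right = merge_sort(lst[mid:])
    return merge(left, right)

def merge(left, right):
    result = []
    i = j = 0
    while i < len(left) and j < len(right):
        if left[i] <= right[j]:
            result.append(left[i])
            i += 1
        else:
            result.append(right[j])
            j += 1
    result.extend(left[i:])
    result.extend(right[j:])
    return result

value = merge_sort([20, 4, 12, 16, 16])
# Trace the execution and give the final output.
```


merge_sort([20, 4, 12, 16, 16])
Split into [20, 4] and [12, 16, 16]
Left sorted: [4, 20]
Right sorted: [12, 16, 16]
Merge [4, 20] and [12, 16, 16]
= [4, 12, 16, 16, 20]


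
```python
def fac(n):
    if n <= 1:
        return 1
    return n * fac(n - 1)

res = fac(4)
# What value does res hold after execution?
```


fac(4)
= 4 * fac(3)
= 4 * 3 * fac(2)
= 4 * 3 * 2 * fac(1)
= 4 * 3 * 2 * 1
= 24


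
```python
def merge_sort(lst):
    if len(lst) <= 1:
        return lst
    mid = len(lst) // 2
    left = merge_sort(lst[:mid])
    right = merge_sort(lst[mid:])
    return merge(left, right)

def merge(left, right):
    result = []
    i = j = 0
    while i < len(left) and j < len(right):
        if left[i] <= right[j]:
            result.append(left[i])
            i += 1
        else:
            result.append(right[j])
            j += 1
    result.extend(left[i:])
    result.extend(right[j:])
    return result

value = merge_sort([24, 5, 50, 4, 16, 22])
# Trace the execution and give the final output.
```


merge_sort([24, 5, 50, 4, 16, 22])
Split into [24, 5, 50] and [4, 16, 22]
Left sorted: [5, 24, 50]
Right sorted: [4, 16, 22]
Merge [5, 24, 50] and [4, 16, 22]
= [4, 5, 16, 22, 24, 50]


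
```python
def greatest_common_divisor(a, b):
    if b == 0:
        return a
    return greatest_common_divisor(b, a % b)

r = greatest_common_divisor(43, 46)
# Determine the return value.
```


greatest_common_divisor(43, 46)
= greatest_common_divisor(46, 43 % 46) = greatest_common_divisor(46, 43)
= greatest_common_divisor(43, 46 % 43) = greatest_common_divisor(43, 3)
= greatest_common_divisor(3, 43 % 3) = greatest_common_divisor(3, 1)
= greatest_common_divisor(1, 3 % 1) = greatest_common_divisor(1, 0)
b == 0, return a = 1


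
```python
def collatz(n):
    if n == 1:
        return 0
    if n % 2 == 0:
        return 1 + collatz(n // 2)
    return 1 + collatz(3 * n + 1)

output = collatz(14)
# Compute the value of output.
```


collatz(14)
14 is even -> collatz(7)
7 is odd -> 3*7+1 = 22 -> collatz(22)
22 is even -> collatz(11)
11 is odd -> 3*11+1 = 34 -> collatz(34)
34 is even -> collatz(17)
17 is odd -> 3*17+1 = 52 -> collatz(52)
52 is even -> collatz(26)
26 is even -> collatz(13)
13 is odd -> 3*13+1 = 40 -> collatz(40)
40 is even -> collatz(20)
20 is even -> collatz(10)
10 is even -> collatz(5)
5 is odd -> 3*5+1 = 16 -> collatz(16)
16 is even -> collatz(8)
8 is even -> collatz(4)
4 is even -> collatz(2)
2 is even -> collatz(1)
Reached 1 after 17 steps
= 17


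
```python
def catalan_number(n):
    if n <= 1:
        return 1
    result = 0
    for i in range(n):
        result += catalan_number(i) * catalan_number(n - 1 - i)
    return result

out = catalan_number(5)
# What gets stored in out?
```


catalan_number(5)
= sum of catalan_number(i) * catalan_number(5-1-i) for i in 0..4
First compute sub-values bottom-up:
  catalan_number(0) = 1, catalan_number(1) = 1
  catalan_number(2) = 1*1 + 1*1 = 2
  catalan_number(3) = 1*2 + 1*1 + 2*1 = 5
  catalan_number(4) = 1*5 + 1*2 + 2*1 + 5*1 = 14
Now catalan_number(5):
  catalan_number(0)*catalan_number(4) = 1*14 = 14
  catalan_number(1)*catalan_number(3) = 1*5 = 5
  catalan_number(2)*catalan_number(2) = 2*2 = 4
  catalan_number(3)*catalan_number(1) = 5*1 = 5
  catalan_number(4)*catalan_number(0) = 14*1 = 14
= 14 + 5 + 4 + 5 + 14
= 42


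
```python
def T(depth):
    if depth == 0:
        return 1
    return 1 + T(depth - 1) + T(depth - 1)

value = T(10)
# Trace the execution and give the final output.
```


T(10)
= 1 + T(9) + T(9)
= 1 + 2 * T(9)
T(k) = 2^(k+1) - 1
T(0) = 1
T(1) = 3
T(2) = 7
T(3) = 15
T(4) = 31
T(10) = 2^11 - 1 = 2047


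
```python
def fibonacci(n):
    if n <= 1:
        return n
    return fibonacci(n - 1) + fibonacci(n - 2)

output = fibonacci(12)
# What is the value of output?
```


fibonacci(12)
= fibonacci(11) + fibonacci(10)
= (fibonacci(10) + fibonacci(9)) + fibonacci(10)
Computing bottom-up: fibonacci(0)=0, fibonacci(1)=1, fibonacci(2)=1, fibonacci(3)=2, fibonacci(4)=3, fibonacci(5)=5, fibonacci(6)=8, fibonacci(7)=13, fibonacci(8)=21, fibonacci(9)=34, fibonacci(10)=55, fibonacci(11)=89, fibonacci(12)=144
= 144


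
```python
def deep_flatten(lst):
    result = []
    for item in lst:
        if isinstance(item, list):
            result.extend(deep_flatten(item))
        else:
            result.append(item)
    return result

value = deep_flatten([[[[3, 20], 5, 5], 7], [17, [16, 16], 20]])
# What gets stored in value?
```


deep_flatten([[[[3, 20], 5, 5], 7], [17, [16, 16], 20]])
Processing each element:
  [[[3, 20], 5, 5], 7] is a list -> deep_flatten recursively -> [3, 20, 5, 5, 7]
  [17, [16, 16], 20] is a list -> deep_flatten recursively -> [17, 16, 16, 20]
= [3, 20, 5, 5, 7, 17, 16, 16, 20]


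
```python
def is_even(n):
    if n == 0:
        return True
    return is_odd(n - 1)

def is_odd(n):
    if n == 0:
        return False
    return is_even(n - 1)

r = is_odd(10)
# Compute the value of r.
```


is_odd(10)
= is_even(9)
= is_odd(8)
= is_even(7)
= is_odd(6)
= is_even(5)
= is_odd(4)
= is_even(3)
= is_odd(2)
= is_even(1)
= is_odd(0)
n == 0: return False
= False


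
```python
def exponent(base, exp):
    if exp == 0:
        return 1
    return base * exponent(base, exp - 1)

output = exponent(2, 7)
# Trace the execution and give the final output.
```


exponent(2, 7)
= 2 * exponent(2, 6)
= 2 * 2 * exponent(2, 5)
= 2 * 2 * 2 * exponent(2, 4)
= 2 * 2 * 2 * 2 * exponent(2, 3)
= 2 * 2 * 2 * 2 * 2 * exponent(2, 2)
= 2 * 2 * 2 * 2 * 2 * 2 * exponent(2, 1)
= 2 * 2 * 2 * 2 * 2 * 2 * 2 * exponent(2, 0)
= 2 * 2 * 2 * 2 * 2 * 2 * 2 * 1
= 128


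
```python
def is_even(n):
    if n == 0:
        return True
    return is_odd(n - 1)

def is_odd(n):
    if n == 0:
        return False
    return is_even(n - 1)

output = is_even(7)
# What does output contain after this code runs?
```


is_even(7)
= is_odd(6)
= is_even(5)
= is_odd(4)
= is_even(3)
= is_odd(2)
= is_even(1)
= is_odd(0)
n == 0: return False
= False


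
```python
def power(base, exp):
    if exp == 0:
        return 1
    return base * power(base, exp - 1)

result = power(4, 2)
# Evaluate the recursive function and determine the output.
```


power(4, 2)
= 4 * power(4, 1)
= 4 * 4 * power(4, 0)
= 4 * 4 * 1
= 16


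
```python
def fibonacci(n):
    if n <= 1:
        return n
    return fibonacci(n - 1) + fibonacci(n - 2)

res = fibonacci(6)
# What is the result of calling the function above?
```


fibonacci(6)
= fibonacci(5) + fibonacci(4)
= (fibonacci(4) + fibonacci(3)) + fibonacci(4)
Computing bottom-up: fibonacci(0)=0, fibonacci(1)=1, fibonacci(2)=1, fibonacci(3)=2, fibonacci(4)=3, fibonacci(5)=5, fibonacci(6)=8
= 8


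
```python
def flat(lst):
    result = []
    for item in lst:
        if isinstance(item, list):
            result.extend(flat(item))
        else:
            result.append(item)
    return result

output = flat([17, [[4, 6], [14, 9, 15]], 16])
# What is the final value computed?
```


flat([17, [[4, 6], [14, 9, 15]], 16])
Processing each element:
  17 is not a list -> append 17
  [[4, 6], [14, 9, 15]] is a list -> flat recursively -> [4, 6, 14, 9, 15]
  16 is not a list -> append 16
= [17, 4, 6, 14, 9, 15, 16]


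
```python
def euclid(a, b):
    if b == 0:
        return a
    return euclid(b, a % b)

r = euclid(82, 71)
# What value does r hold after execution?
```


euclid(82, 71)
= euclid(71, 82 % 71) = euclid(71, 11)
= euclid(11, 71 % 11) = euclid(11, 5)
= euclid(5, 11 % 5) = euclid(5, 1)
= euclid(1, 5 % 1) = euclid(1, 0)
b == 0, return a = 1


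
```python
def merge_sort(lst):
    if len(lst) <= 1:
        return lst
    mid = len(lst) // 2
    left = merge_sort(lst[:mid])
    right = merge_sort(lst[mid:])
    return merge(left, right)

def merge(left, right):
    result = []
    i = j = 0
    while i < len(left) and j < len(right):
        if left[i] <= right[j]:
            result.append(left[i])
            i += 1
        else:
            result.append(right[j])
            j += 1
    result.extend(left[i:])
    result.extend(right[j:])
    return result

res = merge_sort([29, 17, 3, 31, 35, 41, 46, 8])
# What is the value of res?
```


merge_sort([29, 17, 3, 31, 35, 41, 46, 8])
Split into [29, 17, 3, 31] and [35, 41, 46, 8]
Left sorted: [3, 17, 29, 31]
Right sorted: [8, 35, 41, 46]
Merge [3, 17, 29, 31] and [8, 35, 41, 46]
= [3, 8, 17, 29, 31, 35, 41, 46]


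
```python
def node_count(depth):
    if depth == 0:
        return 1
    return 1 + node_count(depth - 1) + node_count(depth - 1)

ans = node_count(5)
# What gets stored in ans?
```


node_count(5)
= 1 + node_count(4) + node_count(4)
= 1 + 2 * node_count(4)
node_count(k) = 2^(k+1) - 1
node_count(0) = 1
node_count(1) = 3
node_count(2) = 7
node_count(3) = 15
node_count(4) = 31
node_count(5) = 2^6 - 1 = 63


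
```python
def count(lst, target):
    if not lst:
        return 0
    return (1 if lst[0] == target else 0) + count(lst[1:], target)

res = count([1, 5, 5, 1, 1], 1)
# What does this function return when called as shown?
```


count([1, 5, 5, 1, 1], 1)
lst[0]=1 == 1: 1 + count([5, 5, 1, 1], 1)
lst[0]=5 != 1: 0 + count([5, 1, 1], 1)
lst[0]=5 != 1: 0 + count([1, 1], 1)
lst[0]=1 == 1: 1 + count([1], 1)
lst[0]=1 == 1: 1 + count([], 1)
= 3


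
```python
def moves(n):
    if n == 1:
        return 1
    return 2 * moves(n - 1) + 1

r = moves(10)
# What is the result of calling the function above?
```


moves(10)
= 2 * moves(9) + 1
= 2 * (2 * moves(8) + 1) + 1
= 2 * (2 * (2 * moves(7) + 1) + 1) + 1
= 2 * (2 * (2 * (2 * moves(6) + 1) + 1) + 1) + 1
= 2 * (2 * (2 * (2 * (2 * moves(5) + 1) + 1) + 1) + 1) + 1
= 2 * (2 * (2 * (2 * (2 * (2 * moves(4) + 1) + 1) + 1) + 1) + 1) + 1
= 2 * (2 * (2 * (2 * (2 * (2 * (2 * moves(3) + 1) + 1) + 1) + 1) + 1) + 1) + 1
= 2 * (2 * (2 * (2 * (2 * (2 * (2 * (2 * moves(2) + 1) + 1) + 1) + 1) + 1) + 1) + 1) + 1
= 2 * (2 * (2 * (2 * (2 * (2 * (2 * (2 * (2 * moves(1) + 1) + 1) + 1) + 1) + 1) + 1) + 1) + 1) + 1
Now compute bottom-up:
moves(1) = 1
moves(2) = 2 * 1 + 1 = 3
moves(3) = 2 * 3 + 1 = 7
moves(4) = 2 * 7 + 1 = 15
moves(5) = 2 * 15 + 1 = 31
moves(6) = 2 * 31 + 1 = 63
moves(7) = 2 * 63 + 1 = 127
moves(8) = 2 * 127 + 1 = 255
moves(9) = 2 * 255 + 1 = 511
moves(10) = 2 * 511 + 1 = 1023
= 1023


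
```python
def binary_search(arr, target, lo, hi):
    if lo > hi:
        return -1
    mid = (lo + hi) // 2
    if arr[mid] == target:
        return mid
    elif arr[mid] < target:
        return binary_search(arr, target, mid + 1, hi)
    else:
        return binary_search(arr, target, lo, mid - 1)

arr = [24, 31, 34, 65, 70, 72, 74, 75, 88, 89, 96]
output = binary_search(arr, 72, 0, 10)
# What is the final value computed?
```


binary_search(arr, 72, 0, 10)
lo=0, hi=10, mid=5, arr[mid]=72
arr[5] == 72, found at index 5
= 5


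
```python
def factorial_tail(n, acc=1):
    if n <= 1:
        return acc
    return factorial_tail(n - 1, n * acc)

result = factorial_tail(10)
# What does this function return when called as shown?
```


factorial_tail(10, 1)
= factorial_tail(9, 10 * 1) = factorial_tail(9, 10)
= factorial_tail(8, 9 * 10) = factorial_tail(8, 90)
= factorial_tail(7, 8 * 90) = factorial_tail(7, 720)
= factorial_tail(6, 7 * 720) = factorial_tail(6, 5040)
= factorial_tail(5, 6 * 5040) = factorial_tail(5, 30240)
= factorial_tail(4, 5 * 30240) = factorial_tail(4, 151200)
= factorial_tail(3, 4 * 151200) = factorial_tail(3, 604800)
= factorial_tail(2, 3 * 604800) = factorial_tail(2, 1814400)
= factorial_tail(1, 2 * 1814400) = factorial_tail(1, 3628800)
n <= 1, return acc = 3628800


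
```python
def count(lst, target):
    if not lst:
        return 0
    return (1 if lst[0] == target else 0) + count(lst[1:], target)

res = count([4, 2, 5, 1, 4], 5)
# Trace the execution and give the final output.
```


count([4, 2, 5, 1, 4], 5)
lst[0]=4 != 5: 0 + count([2, 5, 1, 4], 5)
lst[0]=2 != 5: 0 + count([5, 1, 4], 5)
lst[0]=5 == 5: 1 + count([1, 4], 5)
lst[0]=1 != 5: 0 + count([4], 5)
lst[0]=4 != 5: 0 + count([], 5)
= 1


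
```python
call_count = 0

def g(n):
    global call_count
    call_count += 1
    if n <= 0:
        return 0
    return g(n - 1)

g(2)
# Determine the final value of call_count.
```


g(2) calls g(1) calls ... calls g(0)
Total calls: 2 + 1 (for base case) = 3


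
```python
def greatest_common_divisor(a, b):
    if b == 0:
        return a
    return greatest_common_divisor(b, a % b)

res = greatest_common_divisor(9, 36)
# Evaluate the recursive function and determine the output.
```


greatest_common_divisor(9, 36)
= greatest_common_divisor(36, 9 % 36) = greatest_common_divisor(36, 9)
= greatest_common_divisor(9, 36 % 9) = greatest_common_divisor(9, 0)
b == 0, return a = 9


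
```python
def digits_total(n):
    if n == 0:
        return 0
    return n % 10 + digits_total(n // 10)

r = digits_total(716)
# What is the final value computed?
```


digits_total(716)
= 6 + digits_total(71)
= 6 + 1 + digits_total(7)
= 6 + 1 + 7 + digits_total(0)
= 6 + 1 + 7 + 0
= 14


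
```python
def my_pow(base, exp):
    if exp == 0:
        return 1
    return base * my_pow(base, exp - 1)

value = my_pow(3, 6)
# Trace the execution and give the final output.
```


my_pow(3, 6)
= 3 * my_pow(3, 5)
= 3 * 3 * my_pow(3, 4)
= 3 * 3 * 3 * my_pow(3, 3)
= 3 * 3 * 3 * 3 * my_pow(3, 2)
= 3 * 3 * 3 * 3 * 3 * my_pow(3, 1)
= 3 * 3 * 3 * 3 * 3 * 3 * my_pow(3, 0)
= 3 * 3 * 3 * 3 * 3 * 3 * 1
= 729


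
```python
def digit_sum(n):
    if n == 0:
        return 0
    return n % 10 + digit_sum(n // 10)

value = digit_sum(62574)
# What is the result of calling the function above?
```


digit_sum(62574)
= 4 + digit_sum(6257)
= 4 + 7 + digit_sum(625)
= 4 + 7 + 5 + digit_sum(62)
= 4 + 7 + 5 + 2 + digit_sum(6)
= 4 + 7 + 5 + 2 + 6 + digit_sum(0)
= 4 + 7 + 5 + 2 + 6 + 0
= 24


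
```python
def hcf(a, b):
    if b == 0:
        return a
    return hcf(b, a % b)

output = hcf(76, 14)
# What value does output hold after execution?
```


hcf(76, 14)
= hcf(14, 76 % 14) = hcf(14, 6)
= hcf(6, 14 % 6) = hcf(6, 2)
= hcf(2, 6 % 2) = hcf(2, 0)
b == 0, return a = 2


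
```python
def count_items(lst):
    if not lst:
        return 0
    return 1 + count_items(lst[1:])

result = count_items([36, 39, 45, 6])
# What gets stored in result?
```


count_items([36, 39, 45, 6])
= 1 + count_items([39, 45, 6])
= 1 + 1 + count_items([45, 6])
= 1 + 1 + 1 + count_items([6])
= 1 + 1 + 1 + 1 + count_items([])
= 1 + 1 + 1 + 1 + 0
= 4


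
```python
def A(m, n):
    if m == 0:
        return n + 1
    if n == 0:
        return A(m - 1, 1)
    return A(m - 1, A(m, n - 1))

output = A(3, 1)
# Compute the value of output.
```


A(3, 1)
= A(2, A(3, 0))
First compute A(3, 0) = 5
= A(2, 5)
= 13


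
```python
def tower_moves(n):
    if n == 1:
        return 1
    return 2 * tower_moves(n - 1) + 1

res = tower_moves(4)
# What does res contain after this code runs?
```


tower_moves(4)
= 2 * tower_moves(3) + 1
= 2 * (2 * tower_moves(2) + 1) + 1
= 2 * (2 * (2 * tower_moves(1) + 1) + 1) + 1
Now compute bottom-up:
tower_moves(1) = 1
tower_moves(2) = 2 * 1 + 1 = 3
tower_moves(3) = 2 * 3 + 1 = 7
tower_moves(4) = 2 * 7 + 1 = 15
= 15


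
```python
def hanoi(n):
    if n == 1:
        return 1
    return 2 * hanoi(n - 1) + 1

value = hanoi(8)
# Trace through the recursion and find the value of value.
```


hanoi(8)
= 2 * hanoi(7) + 1
= 2 * (2 * hanoi(6) + 1) + 1
= 2 * (2 * (2 * hanoi(5) + 1) + 1) + 1
= 2 * (2 * (2 * (2 * hanoi(4) + 1) + 1) + 1) + 1
= 2 * (2 * (2 * (2 * (2 * hanoi(3) + 1) + 1) + 1) + 1) + 1
= 2 * (2 * (2 * (2 * (2 * (2 * hanoi(2) + 1) + 1) + 1) + 1) + 1) + 1
= 2 * (2 * (2 * (2 * (2 * (2 * (2 * hanoi(1) + 1) + 1) + 1) + 1) + 1) + 1) + 1
Now compute bottom-up:
hanoi(1) = 1
hanoi(2) = 2 * 1 + 1 = 3
hanoi(3) = 2 * 3 + 1 = 7
hanoi(4) = 2 * 7 + 1 = 15
hanoi(5) = 2 * 15 + 1 = 31
hanoi(6) = 2 * 31 + 1 = 63
hanoi(7) = 2 * 63 + 1 = 127
hanoi(8) = 2 * 127 + 1 = 255
= 255


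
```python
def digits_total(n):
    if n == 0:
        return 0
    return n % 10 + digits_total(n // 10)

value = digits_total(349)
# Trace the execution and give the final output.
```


digits_total(349)
= 9 + digits_total(34)
= 9 + 4 + digits_total(3)
= 9 + 4 + 3 + digits_total(0)
= 9 + 4 + 3 + 0
= 16


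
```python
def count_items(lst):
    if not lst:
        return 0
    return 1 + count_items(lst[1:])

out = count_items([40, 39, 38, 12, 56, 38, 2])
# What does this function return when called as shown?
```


count_items([40, 39, 38, 12, 56, 38, 2])
= 1 + count_items([39, 38, 12, 56, 38, 2])
= 1 + 1 + count_items([38, 12, 56, 38, 2])
= 1 + 1 + 1 + count_items([12, 56, 38, 2])
= 1 + 1 + 1 + 1 + count_items([56, 38, 2])
= 1 + 1 + 1 + 1 + 1 + count_items([38, 2])
= 1 + 1 + 1 + 1 + 1 + 1 + count_items([2])
= 1 + 1 + 1 + 1 + 1 + 1 + 1 + count_items([])
= 1 + 1 + 1 + 1 + 1 + 1 + 1 + 0
= 7


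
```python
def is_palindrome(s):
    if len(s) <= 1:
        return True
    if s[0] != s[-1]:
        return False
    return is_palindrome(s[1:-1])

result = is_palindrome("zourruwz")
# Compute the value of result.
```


is_palindrome("zourruwz")
"zourruwz": s[0]='z' == s[-1]='z' -> is_palindrome("ourruw")
"ourruw": s[0]='o' != s[-1]='w' -> False
= False


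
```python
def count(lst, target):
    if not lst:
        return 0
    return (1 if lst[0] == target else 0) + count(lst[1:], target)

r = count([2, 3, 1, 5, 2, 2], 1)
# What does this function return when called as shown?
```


count([2, 3, 1, 5, 2, 2], 1)
lst[0]=2 != 1: 0 + count([3, 1, 5, 2, 2], 1)
lst[0]=3 != 1: 0 + count([1, 5, 2, 2], 1)
lst[0]=1 == 1: 1 + count([5, 2, 2], 1)
lst[0]=5 != 1: 0 + count([2, 2], 1)
lst[0]=2 != 1: 0 + count([2], 1)
lst[0]=2 != 1: 0 + count([], 1)
= 1


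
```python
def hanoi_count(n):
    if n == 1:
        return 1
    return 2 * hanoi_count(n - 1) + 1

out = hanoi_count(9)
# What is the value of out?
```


hanoi_count(9)
= 2 * hanoi_count(8) + 1
= 2 * (2 * hanoi_count(7) + 1) + 1
= 2 * (2 * (2 * hanoi_count(6) + 1) + 1) + 1
= 2 * (2 * (2 * (2 * hanoi_count(5) + 1) + 1) + 1) + 1
= 2 * (2 * (2 * (2 * (2 * hanoi_count(4) + 1) + 1) + 1) + 1) + 1
= 2 * (2 * (2 * (2 * (2 * (2 * hanoi_count(3) + 1) + 1) + 1) + 1) + 1) + 1
= 2 * (2 * (2 * (2 * (2 * (2 * (2 * hanoi_count(2) + 1) + 1) + 1) + 1) + 1) + 1) + 1
= 2 * (2 * (2 * (2 * (2 * (2 * (2 * (2 * hanoi_count(1) + 1) + 1) + 1) + 1) + 1) + 1) + 1) + 1
Now compute bottom-up:
hanoi_count(1) = 1
hanoi_count(2) = 2 * 1 + 1 = 3
hanoi_count(3) = 2 * 3 + 1 = 7
hanoi_count(4) = 2 * 7 + 1 = 15
hanoi_count(5) = 2 * 15 + 1 = 31
hanoi_count(6) = 2 * 31 + 1 = 63
hanoi_count(7) = 2 * 63 + 1 = 127
hanoi_count(8) = 2 * 127 + 1 = 255
hanoi_count(9) = 2 * 255 + 1 = 511
= 511


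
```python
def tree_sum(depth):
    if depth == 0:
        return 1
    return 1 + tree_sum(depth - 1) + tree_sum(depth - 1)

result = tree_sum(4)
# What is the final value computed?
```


tree_sum(4)
= 1 + tree_sum(3) + tree_sum(3)
= 1 + 2 * tree_sum(3)
tree_sum(k) = 2^(k+1) - 1
tree_sum(0) = 1
tree_sum(1) = 3
tree_sum(2) = 7
tree_sum(3) = 15
tree_sum(4) = 31
tree_sum(4) = 2^5 - 1 = 31


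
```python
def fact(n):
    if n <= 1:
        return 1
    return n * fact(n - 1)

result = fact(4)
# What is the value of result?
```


fact(4)
= 4 * fact(3)
= 4 * 3 * fact(2)
= 4 * 3 * 2 * fact(1)
= 4 * 3 * 2 * 1
= 24


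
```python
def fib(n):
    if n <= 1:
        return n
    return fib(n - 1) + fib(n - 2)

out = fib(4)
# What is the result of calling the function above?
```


fib(4)
= fib(3) + fib(2)
= (fib(2) + fib(1)) + fib(2)
Computing bottom-up: fib(0)=0, fib(1)=1, fib(2)=1, fib(3)=2, fib(4)=3
= 3


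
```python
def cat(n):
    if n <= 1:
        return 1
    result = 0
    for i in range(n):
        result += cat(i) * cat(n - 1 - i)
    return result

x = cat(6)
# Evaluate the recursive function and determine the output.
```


cat(6)
= sum of cat(i) * cat(6-1-i) for i in 0..5
First compute sub-values bottom-up:
  cat(0) = 1, cat(1) = 1
  cat(2) = 1*1 + 1*1 = 2
  cat(3) = 1*2 + 1*1 + 2*1 = 5
  cat(4) = 1*5 + 1*2 + 2*1 + 5*1 = 14
  cat(5) = 1*14 + 1*5 + 2*2 + 5*1 + 14*1 = 42
Now cat(6):
  cat(0)*cat(5) = 1*42 = 42
  cat(1)*cat(4) = 1*14 = 14
  cat(2)*cat(3) = 2*5 = 10
  cat(3)*cat(2) = 5*2 = 10
  cat(4)*cat(1) = 14*1 = 14
  cat(5)*cat(0) = 42*1 = 42
= 42 + 14 + 10 + 10 + 14 + 42
= 132


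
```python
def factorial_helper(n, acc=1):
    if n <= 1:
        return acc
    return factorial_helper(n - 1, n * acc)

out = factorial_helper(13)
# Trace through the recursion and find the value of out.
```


factorial_helper(13, 1)
= factorial_helper(12, 13 * 1) = factorial_helper(12, 13)
= factorial_helper(11, 12 * 13) = factorial_helper(11, 156)
= factorial_helper(10, 11 * 156) = factorial_helper(10, 1716)
= factorial_helper(9, 10 * 1716) = factorial_helper(9, 17160)
= factorial_helper(8, 9 * 17160) = factorial_helper(8, 154440)
= factorial_helper(7, 8 * 154440) = factorial_helper(7, 1235520)
= factorial_helper(6, 7 * 1235520) = factorial_helper(6, 8648640)
= factorial_helper(5, 6 * 8648640) = factorial_helper(5, 51891840)
= factorial_helper(4, 5 * 51891840) = factorial_helper(4, 259459200)
= factorial_helper(3, 4 * 259459200) = factorial_helper(3, 1037836800)
= factorial_helper(2, 3 * 1037836800) = factorial_helper(2, 3113510400)
= factorial_helper(1, 2 * 3113510400) = factorial_helper(1, 6227020800)
n <= 1, return acc = 6227020800


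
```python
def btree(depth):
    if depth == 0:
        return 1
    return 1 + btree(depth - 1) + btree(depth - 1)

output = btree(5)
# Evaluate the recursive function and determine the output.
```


btree(5)
= 1 + btree(4) + btree(4)
= 1 + 2 * btree(4)
btree(k) = 2^(k+1) - 1
btree(0) = 1
btree(1) = 3
btree(2) = 7
btree(3) = 15
btree(4) = 31
btree(5) = 2^6 - 1 = 63
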